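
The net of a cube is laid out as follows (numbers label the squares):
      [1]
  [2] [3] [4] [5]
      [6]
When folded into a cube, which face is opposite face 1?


Net: cross layout. Take square 3 as the base (bottom).
Fold the four squares in the horizontal row up around 3: 2 -> left, 4 -> right, 5 wraps to the top.
Fold 1 and 6 up from 3: 1 -> back, 6 -> front.
Opposite pairs are therefore: (1, 6), (2, 4), (3, 5).
Face 1 is opposite face 6.
face 6


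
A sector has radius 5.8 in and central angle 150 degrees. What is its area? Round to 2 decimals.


Shape: circular sector
Radius r = 5.8 in, Angle = 150 degrees
Formula: A = (angle/360) * pi * r^2
r^2 = 33.64
Fraction of circle = 150/360
A = (150/360) * pi * 33.64
A = 14.016667 * pi
A = 44.03
44.03 in^2


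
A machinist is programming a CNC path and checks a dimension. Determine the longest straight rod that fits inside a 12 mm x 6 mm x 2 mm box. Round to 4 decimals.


Shape: rectangular box (space diagonal)
l = 12 mm, w = 6 mm, h = 2 mm
Visualize: the diagonal of the base, then a right triangle with that diagonal and the height.
Formula: d = sqrt(l^2 + w^2 + h^2)
l^2 + w^2 + h^2 = 144 + 36 + 4 = 184
d = sqrt(184)
d = 13.5647
13.5647 mm


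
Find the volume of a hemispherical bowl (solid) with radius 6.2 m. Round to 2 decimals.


Shape: hemisphere (half of a sphere)
Radius r = 6.2 m
Formula: V = (1/2) * (4/3) * pi * r^3 = (2/3) * pi * r^3
r^3 = 238.328
(2/3) * 238.328 = 158.885333
V = 158.885333 * pi
V = 499.15
499.15 m^3


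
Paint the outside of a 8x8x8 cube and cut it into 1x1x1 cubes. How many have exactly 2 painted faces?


Large cube: 8 x 8 x 8, cut into unit cubes.
n = 8, so n - 2 = 6
Cubes with 2 painted faces lie along the edges, excluding corners.
A cube has 12 edges; each contributes (n - 2) = 6 such cubes.
Count = 12 * 6 = 72
72 unit cubes


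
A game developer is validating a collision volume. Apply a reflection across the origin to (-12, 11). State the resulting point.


Transformation: reflection
Original point: (-12, 11)
Rule for reflection through the origin: (x, y) -> (-x, -y)
Apply: (-12, 11) -> (12, -11)
(12, -11)


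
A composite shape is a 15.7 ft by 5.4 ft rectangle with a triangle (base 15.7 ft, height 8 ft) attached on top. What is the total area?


Composite shape: rectangle + triangle
Rectangle area = 15.7 * 5.4 = 84.78
Triangle area = 0.5 * 15.7 * 8 = 62.8
Total = 84.78 + 62.8
Total = 147.58
147.58 ft^2


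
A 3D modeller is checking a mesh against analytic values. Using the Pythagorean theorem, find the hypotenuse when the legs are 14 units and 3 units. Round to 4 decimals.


Shape: right triangle
Legs a = 14 units, b = 3 units
Formula: c = sqrt(a^2 + b^2)
a^2 = 196, b^2 = 9
a^2 + b^2 = 205
c = sqrt(205)
c = 14.3178
14.3178 units


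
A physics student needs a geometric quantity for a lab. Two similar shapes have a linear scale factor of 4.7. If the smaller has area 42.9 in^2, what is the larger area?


Linear scale factor k = 4.7
Original area = 42.9 in^2
Rule: under a linear scaling by k, areas scale by k^2.
k^2 = 4.7^2 = 22.09
New area = 42.9 * 22.09
New area = 947.661
947.661 in^2


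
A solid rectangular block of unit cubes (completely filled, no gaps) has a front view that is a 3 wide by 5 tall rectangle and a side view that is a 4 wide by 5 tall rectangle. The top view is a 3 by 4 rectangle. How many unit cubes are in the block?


Orthographic views of a solid rectangular block:
Front view 3 x 5 -> length = 3, height = 5
Side view 4 x 5 -> width = 4, height = 5 (consistent)
Top view 3 x 4 -> confirms length = 3, width = 4
The block is 3 x 4 x 5.
Total unit cubes = 3 * 4 * 5 = 60
60 unit cubes


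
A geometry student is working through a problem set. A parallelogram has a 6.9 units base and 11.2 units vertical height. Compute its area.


Shape: parallelogram
Base b = 6.9 units, Height h = 11.2 units
Formula: A = b * h
A = 6.9 * 11.2
A = 77.28
77.28 units^2


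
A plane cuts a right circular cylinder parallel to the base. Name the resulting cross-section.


Solid: right circular cylinder
Cutting plane: parallel to the base
Visualize the intersection of the plane with the solid's surface.
The boundary of the cut region is a circle.
circle


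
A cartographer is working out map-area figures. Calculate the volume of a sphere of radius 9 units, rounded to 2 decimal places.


Shape: sphere
Radius r = 9 units
Formula: V = (4/3) * pi * r^3
r^3 = 729
(4/3) * 729 = 972
V = 972 * pi
V = 3053.63
3053.63 units^3


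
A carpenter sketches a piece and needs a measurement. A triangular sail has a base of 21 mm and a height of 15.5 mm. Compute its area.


Shape: triangle
Base b = 21 mm, Height h = 15.5 mm
Formula: A = (1/2) * b * h
A = 0.5 * 21 * 15.5
A = 0.5 * 325.5
A = 162.75
162.75 mm^2


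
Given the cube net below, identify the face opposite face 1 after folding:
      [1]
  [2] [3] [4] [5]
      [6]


Net: cross layout. Take square 3 as the base (bottom).
Fold the four squares in the horizontal row up around 3: 2 -> left, 4 -> right, 5 wraps to the top.
Fold 1 and 6 up from 3: 1 -> back, 6 -> front.
Opposite pairs are therefore: (1, 6), (2, 4), (3, 5).
Face 1 is opposite face 6.
face 6


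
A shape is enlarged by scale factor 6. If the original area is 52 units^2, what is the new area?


Linear scale factor k = 6
Original area = 52 units^2
Rule: under a linear scaling by k, areas scale by k^2.
k^2 = 6^2 = 36
New area = 52 * 36
New area = 1872
1872 units^2


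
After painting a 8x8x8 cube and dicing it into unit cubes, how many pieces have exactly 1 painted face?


Large cube: 8 x 8 x 8, cut into unit cubes.
n = 8, so n - 2 = 6
Cubes with 1 painted face lie in the interior of each face.
A cube has 6 faces; each contributes (n - 2)^2 = 36 such cubes.
Count = 6 * 36 = 216
216 unit cubes


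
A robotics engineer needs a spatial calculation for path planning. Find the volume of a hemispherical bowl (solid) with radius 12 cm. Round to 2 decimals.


Shape: hemisphere (half of a sphere)
Radius r = 12 cm
Formula: V = (1/2) * (4/3) * pi * r^3 = (2/3) * pi * r^3
r^3 = 1728
(2/3) * 1728 = 1152
V = 1152 * pi
V = 3619.11
3619.11 cm^3


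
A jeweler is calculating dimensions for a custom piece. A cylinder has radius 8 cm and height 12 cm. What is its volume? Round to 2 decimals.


Shape: cylinder
Radius r = 8 cm, Height h = 12 cm
Formula: V = pi * r^2 * h
r^2 = 64
V = pi * 64 * 12
V = 768 * pi
V = 2412.74
2412.74 cm^3


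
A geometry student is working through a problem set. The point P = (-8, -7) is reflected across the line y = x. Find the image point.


Transformation: reflection
Original point: (-8, -7)
Rule for reflection over y = x: (x, y) -> (y, x)
Apply: (-8, -7) -> (-7, -8)
(-7, -8)


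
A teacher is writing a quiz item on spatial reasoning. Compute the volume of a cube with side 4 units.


Shape: cube
Side s = 4 units
Formula: V = s^3
V = 4 * 4 * 4
V = 16 * 4
V = 64
64 units^3


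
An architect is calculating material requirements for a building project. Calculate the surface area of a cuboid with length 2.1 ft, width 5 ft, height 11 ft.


Shape: rectangular prism
l = 2.1 ft, w = 5 ft, h = 11 ft
Formula: SA = 2(lw + lh + wh)
lw = 10.5, lh = 23.1, wh = 55
lw + lh + wh = 88.6
SA = 2 * 88.6
SA = 177.2
177.2 ft^2


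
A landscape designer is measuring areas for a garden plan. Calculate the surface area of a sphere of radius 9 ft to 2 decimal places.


Shape: sphere
Radius r = 9 ft
Formula: SA = 4 * pi * r^2
r^2 = 81
SA = 4 * pi * 81
SA = 324 * pi
SA = 1017.88
1017.88 ft^2


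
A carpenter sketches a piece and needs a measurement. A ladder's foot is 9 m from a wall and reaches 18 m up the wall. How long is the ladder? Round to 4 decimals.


Shape: right triangle
Legs a = 9 m, b = 18 m
Formula: c = sqrt(a^2 + b^2)
a^2 = 81, b^2 = 324
a^2 + b^2 = 405
c = sqrt(405)
c = 20.1246
20.1246 m


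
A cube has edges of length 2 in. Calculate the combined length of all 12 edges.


Shape: cube
Side s = 2 in
A cube has 12 edges, all equal.
Formula: total edge length = 12 * s
Total = 12 * 2
Total = 24
24 in


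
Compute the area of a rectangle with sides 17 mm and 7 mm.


Shape: rectangle
Length l = 17 mm, Width w = 7 mm
Formula: A = l * w
A = 17 * 7
A = 119
119 mm^2


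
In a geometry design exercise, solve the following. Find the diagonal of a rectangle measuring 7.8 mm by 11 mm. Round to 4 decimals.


Shape: rectangle (diagonal via Pythagoras)
Sides: 7.8 mm and 11 mm
Formula: d = sqrt(l^2 + w^2)
l^2 = 60.84, w^2 = 121
l^2 + w^2 = 181.84
d = sqrt(181.84)
d = 13.4848
13.4848 mm


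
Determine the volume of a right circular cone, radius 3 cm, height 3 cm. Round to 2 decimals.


Shape: cone
Radius r = 3 cm, Height h = 3 cm
Formula: V = (1/3) * pi * r^2 * h
r^2 = 9
pi * r^2 * h = pi * 9 * 3 = 27 * pi
V = 27 * pi / 3
V = 28.27
28.27 cm^3


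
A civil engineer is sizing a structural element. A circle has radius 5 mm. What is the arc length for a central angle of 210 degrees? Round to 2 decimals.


Shape: circular arc
Radius r = 5 mm, Angle = 210 degrees
Formula: L = (angle/360) * 2 * pi * r
2 * pi * r = 10 * pi
L = (210/360) * 10 * pi
L = 5.833333 * pi
L = 18.33
18.33 mm


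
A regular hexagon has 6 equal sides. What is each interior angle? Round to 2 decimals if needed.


Shape: regular hexagon (6 sides)
Formula: interior angle = (n - 2) * 180 / n
(n - 2) = 4
(n - 2) * 180 = 720
angle = 720 / 6
angle = 120
120 degrees


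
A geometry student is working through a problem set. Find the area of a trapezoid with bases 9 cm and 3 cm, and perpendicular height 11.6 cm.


Shape: trapezoid
Parallel sides a = 9 cm, b = 3 cm; Height h = 11.6 cm
Formula: A = (a + b) * h / 2
a + b = 9 + 3 = 12
A = 12 * 11.6 / 2
A = 139.2 / 2
A = 69.6
69.6 cm^2


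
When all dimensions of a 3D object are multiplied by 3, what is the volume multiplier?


Linear scale factor k = 3
Rule: under a linear scaling by k, volumes scale by k^3.
k^3 = 3 * 3 * 3
k^3 = 9 * 3
k^3 = 27
Volume scales by a factor of 27.
27 (dimensionless)


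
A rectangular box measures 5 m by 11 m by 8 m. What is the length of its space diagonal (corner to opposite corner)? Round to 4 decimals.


Shape: rectangular box (space diagonal)
l = 5 m, w = 11 m, h = 8 m
Visualize: the diagonal of the base, then a right triangle with that diagonal and the height.
Formula: d = sqrt(l^2 + w^2 + h^2)
l^2 + w^2 + h^2 = 25 + 121 + 64 = 210
d = sqrt(210)
d = 14.4914
14.4914 m


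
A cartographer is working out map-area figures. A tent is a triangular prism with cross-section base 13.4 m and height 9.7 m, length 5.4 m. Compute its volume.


Shape: triangular prism
Triangle base = 13.4 m, triangle height = 9.7 m, prism length L = 5.4 m
Formula: V = (1/2 * b * h_tri) * L
Cross-section area = 0.5 * 13.4 * 9.7 = 64.99
V = 64.99 * 5.4
V = 350.946
350.946 m^3


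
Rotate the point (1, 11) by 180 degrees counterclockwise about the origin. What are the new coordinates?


Transformation: rotation about the origin
Original point: (1, 11)
Rule for 180 deg: (x, y) -> (-x, -y)
Apply: (1, 11) -> (-1, -11)
(-1, -11)


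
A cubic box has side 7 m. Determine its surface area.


Shape: cube
Side s = 7 m
A cube has 6 square faces.
Formula: SA = 6 * s^2
s^2 = 49
SA = 6 * 49
SA = 294
294 m^2


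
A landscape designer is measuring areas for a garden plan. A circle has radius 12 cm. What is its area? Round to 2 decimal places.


Shape: circle
Radius r = 12 cm
Formula: A = pi * r^2
r^2 = 12^2 = 144
A = pi * 144
A = 452.39
452.39 cm^2


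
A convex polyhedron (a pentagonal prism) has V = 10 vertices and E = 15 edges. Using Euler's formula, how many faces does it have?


Polyhedron: pentagonal prism
Euler's formula for convex polyhedra: V - E + F = 2
Given: V = 10 vertices and E = 15 edges
Solve for F:
F = 2 + E - V = 2 + 15 - 10 = 7
7 faces


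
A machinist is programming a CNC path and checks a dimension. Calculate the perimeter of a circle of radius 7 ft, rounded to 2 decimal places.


Shape: circle
Radius r = 7 ft
Formula: C = 2 * pi * r
C = 2 * pi * 7
C = 14 * pi
C = 43.98
43.98 ft


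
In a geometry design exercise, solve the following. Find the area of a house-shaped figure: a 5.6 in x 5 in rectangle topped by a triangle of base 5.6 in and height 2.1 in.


Composite shape: rectangle + triangle
Rectangle area = 5.6 * 5 = 28
Triangle area = 0.5 * 5.6 * 2.1 = 5.88
Total = 28 + 5.88
Total = 33.88
33.88 in^2


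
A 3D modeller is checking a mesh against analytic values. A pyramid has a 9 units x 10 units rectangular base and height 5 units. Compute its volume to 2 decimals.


Shape: rectangular pyramid
Base: 9 units x 10 units, Height h = 5 units
Formula: V = (1/3) * base_area * h
base_area = 9 * 10 = 90
base_area * h = 90 * 5 = 450
V = 450 / 3
V = 150
150 units^3


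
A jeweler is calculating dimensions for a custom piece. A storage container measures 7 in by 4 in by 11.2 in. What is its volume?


Shape: rectangular prism
l = 7 in, w = 4 in, h = 11.2 in
Formula: V = l * w * h
V = 7 * 4 * 11.2
V = 28 * 11.2
V = 313.6
313.6 in^3


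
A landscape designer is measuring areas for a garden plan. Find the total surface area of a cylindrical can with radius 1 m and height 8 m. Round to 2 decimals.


Shape: closed cylinder
Radius r = 1 m, Height h = 8 m
Formula: SA = 2*pi*r^2 + 2*pi*r*h = 2*pi*r*(r + h)
r + h = 9
2 * r * (r + h) = 2 * 1 * 9 = 18
SA = 18 * pi
SA = 56.55
56.55 m^2


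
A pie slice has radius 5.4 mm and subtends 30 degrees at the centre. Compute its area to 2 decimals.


Shape: circular sector
Radius r = 5.4 mm, Angle = 30 degrees
Formula: A = (angle/360) * pi * r^2
r^2 = 29.16
Fraction of circle = 30/360
A = (30/360) * pi * 29.16
A = 2.43 * pi
A = 7.63
7.63 mm^2


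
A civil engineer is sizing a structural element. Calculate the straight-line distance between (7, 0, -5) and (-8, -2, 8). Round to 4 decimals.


3D distance between two points
P1 = (7, 0, -5), P2 = (-8, -2, 8)
Formula: d = sqrt((x2-x1)^2 + (y2-y1)^2 + (z2-z1)^2)
dx = -8 - 7 = -15
dy = -2 - 0 = -2
dz = 8 - -5 = 13
dx^2 + dy^2 + dz^2 = 225 + 4 + 169 = 398
d = sqrt(398)
d = 19.9499
19.9499 units


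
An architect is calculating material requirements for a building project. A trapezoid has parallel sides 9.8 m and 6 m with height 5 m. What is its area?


Shape: trapezoid
Parallel sides a = 9.8 m, b = 6 m; Height h = 5 m
Formula: A = (a + b) * h / 2
a + b = 9.8 + 6 = 15.8
A = 15.8 * 5 / 2
A = 79 / 2
A = 39.5
39.5 m^2


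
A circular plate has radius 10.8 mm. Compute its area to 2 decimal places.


Shape: circle
Radius r = 10.8 mm
Formula: A = pi * r^2
r^2 = 10.8^2 = 116.64
A = pi * 116.64
A = 366.44
366.44 mm^2


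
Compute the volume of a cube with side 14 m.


Shape: cube
Side s = 14 m
Formula: V = s^3
V = 14 * 14 * 14
V = 196 * 14
V = 2744
2744 m^3


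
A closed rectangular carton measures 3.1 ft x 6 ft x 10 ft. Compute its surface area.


Shape: rectangular prism
l = 3.1 ft, w = 6 ft, h = 10 ft
Formula: SA = 2(lw + lh + wh)
lw = 18.6, lh = 31, wh = 60
lw + lh + wh = 109.6
SA = 2 * 109.6
SA = 219.2
219.2 ft^2


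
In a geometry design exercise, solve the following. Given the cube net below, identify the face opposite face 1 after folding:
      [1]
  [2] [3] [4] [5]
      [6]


Net: cross layout. Take square 3 as the base (bottom).
Fold the four squares in the horizontal row up around 3: 2 -> left, 4 -> right, 5 wraps to the top.
Fold 1 and 6 up from 3: 1 -> back, 6 -> front.
Opposite pairs are therefore: (1, 6), (2, 4), (3, 5).
Face 1 is opposite face 6.
face 6


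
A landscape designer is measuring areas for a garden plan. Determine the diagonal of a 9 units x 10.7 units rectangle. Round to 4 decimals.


Shape: rectangle (diagonal via Pythagoras)
Sides: 9 units and 10.7 units
Formula: d = sqrt(l^2 + w^2)
l^2 = 81, w^2 = 114.49
l^2 + w^2 = 195.49
d = sqrt(195.49)
d = 13.9818
13.9818 units


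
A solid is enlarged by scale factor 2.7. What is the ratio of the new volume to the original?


Linear scale factor k = 2.7
Rule: under a linear scaling by k, volumes scale by k^3.
k^3 = 2.7 * 2.7 * 2.7
k^3 = 7.29 * 2.7
k^3 = 19.683
Volume scales by a factor of 19.683.
19.683 (dimensionless)


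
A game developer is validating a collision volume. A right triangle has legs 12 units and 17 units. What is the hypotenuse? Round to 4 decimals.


Shape: right triangle
Legs a = 12 units, b = 17 units
Formula: c = sqrt(a^2 + b^2)
a^2 = 144, b^2 = 289
a^2 + b^2 = 433
c = sqrt(433)
c = 20.8087
20.8087 units


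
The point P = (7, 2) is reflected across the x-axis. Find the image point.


Transformation: reflection
Original point: (7, 2)
Rule for reflection over the x-axis: (x, y) -> (x, -y)
Apply: (7, 2) -> (7, -2)
(7, -2)


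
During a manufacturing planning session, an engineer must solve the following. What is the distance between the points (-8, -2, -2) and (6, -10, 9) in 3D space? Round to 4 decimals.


3D distance between two points
P1 = (-8, -2, -2), P2 = (6, -10, 9)
Formula: d = sqrt((x2-x1)^2 + (y2-y1)^2 + (z2-z1)^2)
dx = 6 - -8 = 14
dy = -10 - -2 = -8
dz = 9 - -2 = 11
dx^2 + dy^2 + dz^2 = 196 + 64 + 121 = 381
d = sqrt(381)
d = 19.5192
19.5192 units


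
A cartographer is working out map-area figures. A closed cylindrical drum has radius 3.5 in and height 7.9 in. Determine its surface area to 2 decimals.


Shape: closed cylinder
Radius r = 3.5 in, Height h = 7.9 in
Formula: SA = 2*pi*r^2 + 2*pi*r*h = 2*pi*r*(r + h)
r + h = 11.4
2 * r * (r + h) = 2 * 3.5 * 11.4 = 79.8
SA = 79.8 * pi
SA = 250.7
250.7 in^2


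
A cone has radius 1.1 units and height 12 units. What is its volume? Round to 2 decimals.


Shape: cone
Radius r = 1.1 units, Height h = 12 units
Formula: V = (1/3) * pi * r^2 * h
r^2 = 1.21
pi * r^2 * h = pi * 1.21 * 12 = 14.52 * pi
V = 14.52 * pi / 3
V = 15.21
15.21 units^3


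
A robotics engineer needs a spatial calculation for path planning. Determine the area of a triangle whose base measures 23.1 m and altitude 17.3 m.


Shape: triangle
Base b = 23.1 m, Height h = 17.3 m
Formula: A = (1/2) * b * h
A = 0.5 * 23.1 * 17.3
A = 0.5 * 399.63
A = 199.815
199.815 m^2


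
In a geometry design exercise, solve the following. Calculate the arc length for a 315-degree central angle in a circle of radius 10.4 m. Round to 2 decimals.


Shape: circular arc
Radius r = 10.4 m, Angle = 315 degrees
Formula: L = (angle/360) * 2 * pi * r
2 * pi * r = 20.8 * pi
L = (315/360) * 20.8 * pi
L = 18.2 * pi
L = 57.18
57.18 m


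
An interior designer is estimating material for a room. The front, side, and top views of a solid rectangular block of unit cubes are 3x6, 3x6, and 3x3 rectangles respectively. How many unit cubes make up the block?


Orthographic views of a solid rectangular block:
Front view 3 x 6 -> length = 3, height = 6
Side view 3 x 6 -> width = 3, height = 6 (consistent)
Top view 3 x 3 -> confirms length = 3, width = 3
The block is 3 x 3 x 6.
Total unit cubes = 3 * 3 * 6 = 54
54 unit cubes


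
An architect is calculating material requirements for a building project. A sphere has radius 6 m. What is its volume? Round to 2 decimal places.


Shape: sphere
Radius r = 6 m
Formula: V = (4/3) * pi * r^3
r^3 = 216
(4/3) * 216 = 288
V = 288 * pi
V = 904.78
904.78 m^3


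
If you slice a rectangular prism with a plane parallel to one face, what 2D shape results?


Solid: rectangular prism
Cutting plane: parallel to one face
Visualize the intersection of the plane with the solid's surface.
The boundary of the cut region is a rectangle.
rectangle


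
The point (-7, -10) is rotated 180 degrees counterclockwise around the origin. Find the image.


Transformation: rotation about the origin
Original point: (-7, -10)
Rule for 180 deg: (x, y) -> (-x, -y)
Apply: (-7, -10) -> (7, 10)
(7, 10)


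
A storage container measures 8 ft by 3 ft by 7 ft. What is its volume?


Shape: rectangular prism
l = 8 ft, w = 3 ft, h = 7 ft
Formula: V = l * w * h
V = 8 * 3 * 7
V = 24 * 7
V = 168
168 ft^3


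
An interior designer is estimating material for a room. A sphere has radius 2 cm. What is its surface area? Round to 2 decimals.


Shape: sphere
Radius r = 2 cm
Formula: SA = 4 * pi * r^2
r^2 = 4
SA = 4 * pi * 4
SA = 16 * pi
SA = 50.27
50.27 cm^2


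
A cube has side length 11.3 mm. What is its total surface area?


Shape: cube
Side s = 11.3 mm
A cube has 6 square faces.
Formula: SA = 6 * s^2
s^2 = 127.69
SA = 6 * 127.69
SA = 766.14
766.14 mm^2


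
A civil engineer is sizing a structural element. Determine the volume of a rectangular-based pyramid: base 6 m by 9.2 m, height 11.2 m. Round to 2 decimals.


Shape: rectangular pyramid
Base: 6 m x 9.2 m, Height h = 11.2 m
Formula: V = (1/3) * base_area * h
base_area = 6 * 9.2 = 55.2
base_area * h = 55.2 * 11.2 = 618.24
V = 618.24 / 3
V = 206.08
206.08 m^3


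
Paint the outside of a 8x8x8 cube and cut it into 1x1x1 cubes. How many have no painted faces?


Large cube: 8 x 8 x 8, cut into unit cubes.
n = 8, so n - 2 = 6
Unpainted cubes form the interior (n - 2)^3 block.
(n - 2)^3 = 6^3 = 216
216 unit cubes


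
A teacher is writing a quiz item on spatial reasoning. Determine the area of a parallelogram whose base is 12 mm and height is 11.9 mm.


Shape: parallelogram
Base b = 12 mm, Height h = 11.9 mm
Formula: A = b * h
A = 12 * 11.9
A = 142.8
142.8 mm^2


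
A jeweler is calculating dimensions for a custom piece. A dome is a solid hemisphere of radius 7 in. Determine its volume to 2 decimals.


Shape: hemisphere (half of a sphere)
Radius r = 7 in
Formula: V = (1/2) * (4/3) * pi * r^3 = (2/3) * pi * r^3
r^3 = 343
(2/3) * 343 = 228.666667
V = 228.666667 * pi
V = 718.38
718.38 in^3


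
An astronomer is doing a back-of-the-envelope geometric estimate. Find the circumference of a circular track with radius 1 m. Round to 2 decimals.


Shape: circle
Radius r = 1 m
Formula: C = 2 * pi * r
C = 2 * pi * 1
C = 2 * pi
C = 6.28
6.28 m


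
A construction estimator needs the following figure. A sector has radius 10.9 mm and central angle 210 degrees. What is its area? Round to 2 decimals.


Shape: circular sector
Radius r = 10.9 mm, Angle = 210 degrees
Formula: A = (angle/360) * pi * r^2
r^2 = 118.81
Fraction of circle = 210/360
A = (210/360) * pi * 118.81
A = 69.305833 * pi
A = 217.73
217.73 mm^2


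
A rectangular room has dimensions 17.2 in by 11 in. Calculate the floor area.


Shape: rectangle
Length l = 17.2 in, Width w = 11 in
Formula: A = l * w
A = 17.2 * 11
A = 189.2
189.2 in^2


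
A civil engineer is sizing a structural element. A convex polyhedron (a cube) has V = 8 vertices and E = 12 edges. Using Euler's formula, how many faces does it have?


Polyhedron: cube
Euler's formula for convex polyhedra: V - E + F = 2
Given: V = 8 vertices and E = 12 edges
Solve for F:
F = 2 + E - V = 2 + 12 - 8 = 6
6 faces


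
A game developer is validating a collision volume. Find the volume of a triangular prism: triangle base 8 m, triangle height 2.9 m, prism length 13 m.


Shape: triangular prism
Triangle base = 8 m, triangle height = 2.9 m, prism length L = 13 m
Formula: V = (1/2 * b * h_tri) * L
Cross-section area = 0.5 * 8 * 2.9 = 11.6
V = 11.6 * 13
V = 150.8
150.8 m^3


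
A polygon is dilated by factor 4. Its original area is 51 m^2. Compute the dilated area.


Linear scale factor k = 4
Original area = 51 m^2
Rule: under a linear scaling by k, areas scale by k^2.
k^2 = 4^2 = 16
New area = 51 * 16
New area = 816
816 m^2


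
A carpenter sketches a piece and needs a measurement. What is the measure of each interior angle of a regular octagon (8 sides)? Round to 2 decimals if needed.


Shape: regular octagon (8 sides)
Formula: interior angle = (n - 2) * 180 / n
(n - 2) = 6
(n - 2) * 180 = 1080
angle = 1080 / 8
angle = 135
135 degrees


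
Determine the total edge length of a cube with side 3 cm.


Shape: cube
Side s = 3 cm
A cube has 12 edges, all equal.
Formula: total edge length = 12 * s
Total = 12 * 3
Total = 36
36 cm


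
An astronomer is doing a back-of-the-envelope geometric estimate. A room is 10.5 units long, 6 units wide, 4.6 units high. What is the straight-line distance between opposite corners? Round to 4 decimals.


Shape: rectangular box (space diagonal)
l = 10.5 units, w = 6 units, h = 4.6 units
Visualize: the diagonal of the base, then a right triangle with that diagonal and the height.
Formula: d = sqrt(l^2 + w^2 + h^2)
l^2 + w^2 + h^2 = 110.25 + 36 + 21.16 = 167.41
d = sqrt(167.41)
d = 12.9387
12.9387 units


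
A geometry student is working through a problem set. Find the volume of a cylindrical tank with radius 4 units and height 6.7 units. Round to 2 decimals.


Shape: cylinder
Radius r = 4 units, Height h = 6.7 units
Formula: V = pi * r^2 * h
r^2 = 16
V = pi * 16 * 6.7
V = 107.2 * pi
V = 336.78
336.78 units^3


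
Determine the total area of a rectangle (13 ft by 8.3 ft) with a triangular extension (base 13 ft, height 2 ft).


Composite shape: rectangle + triangle
Rectangle area = 13 * 8.3 = 107.9
Triangle area = 0.5 * 13 * 2 = 13
Total = 107.9 + 13
Total = 120.9
120.9 ft^2


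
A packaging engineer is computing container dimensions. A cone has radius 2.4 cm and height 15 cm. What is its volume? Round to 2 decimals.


Shape: cone
Radius r = 2.4 cm, Height h = 15 cm
Formula: V = (1/3) * pi * r^2 * h
r^2 = 5.76
pi * r^2 * h = pi * 5.76 * 15 = 86.4 * pi
V = 86.4 * pi / 3
V = 90.48
90.48 cm^3


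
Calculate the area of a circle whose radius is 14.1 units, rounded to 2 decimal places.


Shape: circle
Radius r = 14.1 units
Formula: A = pi * r^2
r^2 = 14.1^2 = 198.81
A = pi * 198.81
A = 624.58
624.58 units^2


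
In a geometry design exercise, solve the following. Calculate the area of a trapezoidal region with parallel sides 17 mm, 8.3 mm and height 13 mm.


Shape: trapezoid
Parallel sides a = 17 mm, b = 8.3 mm; Height h = 13 mm
Formula: A = (a + b) * h / 2
a + b = 17 + 8.3 = 25.3
A = 25.3 * 13 / 2
A = 328.9 / 2
A = 164.45
164.45 mm^2


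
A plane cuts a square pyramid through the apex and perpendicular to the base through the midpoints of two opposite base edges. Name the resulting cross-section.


Solid: square pyramid
Cutting plane: through the apex and perpendicular to the base through the midpoints of two opposite base edges
Visualize the intersection of the plane with the solid's surface.
The boundary of the cut region is a isosceles triangle.
isosceles triangle


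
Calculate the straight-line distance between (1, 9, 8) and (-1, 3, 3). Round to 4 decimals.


3D distance between two points
P1 = (1, 9, 8), P2 = (-1, 3, 3)
Formula: d = sqrt((x2-x1)^2 + (y2-y1)^2 + (z2-z1)^2)
dx = -1 - 1 = -2
dy = 3 - 9 = -6
dz = 3 - 8 = -5
dx^2 + dy^2 + dz^2 = 4 + 36 + 25 = 65
d = sqrt(65)
d = 8.0623
8.0623 units


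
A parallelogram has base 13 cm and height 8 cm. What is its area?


Shape: parallelogram
Base b = 13 cm, Height h = 8 cm
Formula: A = b * h
A = 13 * 8
A = 104
104 cm^2


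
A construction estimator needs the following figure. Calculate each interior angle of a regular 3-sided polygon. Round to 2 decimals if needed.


Shape: regular triangle (3 sides)
Formula: interior angle = (n - 2) * 180 / n
(n - 2) = 1
(n - 2) * 180 = 180
angle = 180 / 3
angle = 60
60 degrees


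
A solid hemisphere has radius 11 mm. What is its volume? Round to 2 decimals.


Shape: hemisphere (half of a sphere)
Radius r = 11 mm
Formula: V = (1/2) * (4/3) * pi * r^3 = (2/3) * pi * r^3
r^3 = 1331
(2/3) * 1331 = 887.333333
V = 887.333333 * pi
V = 2787.64
2787.64 mm^3


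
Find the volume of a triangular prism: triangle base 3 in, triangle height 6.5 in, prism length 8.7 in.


Shape: triangular prism
Triangle base = 3 in, triangle height = 6.5 in, prism length L = 8.7 in
Formula: V = (1/2 * b * h_tri) * L
Cross-section area = 0.5 * 3 * 6.5 = 9.75
V = 9.75 * 8.7
V = 84.825
84.825 in^3


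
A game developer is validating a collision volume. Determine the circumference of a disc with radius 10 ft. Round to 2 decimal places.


Shape: circle
Radius r = 10 ft
Formula: C = 2 * pi * r
C = 2 * pi * 10
C = 20 * pi
C = 62.83
62.83 ft


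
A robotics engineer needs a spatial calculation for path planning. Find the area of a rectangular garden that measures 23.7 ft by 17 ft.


Shape: rectangle
Length l = 23.7 ft, Width w = 17 ft
Formula: A = l * w
A = 23.7 * 17
A = 402.9
402.9 ft^2


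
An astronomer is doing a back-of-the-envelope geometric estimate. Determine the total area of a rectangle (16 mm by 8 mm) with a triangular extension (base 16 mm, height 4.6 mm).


Composite shape: rectangle + triangle
Rectangle area = 16 * 8 = 128
Triangle area = 0.5 * 16 * 4.6 = 36.8
Total = 128 + 36.8
Total = 164.8
164.8 mm^2


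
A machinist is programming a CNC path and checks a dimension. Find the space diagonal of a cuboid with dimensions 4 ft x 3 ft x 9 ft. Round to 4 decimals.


Shape: rectangular box (space diagonal)
l = 4 ft, w = 3 ft, h = 9 ft
Visualize: the diagonal of the base, then a right triangle with that diagonal and the height.
Formula: d = sqrt(l^2 + w^2 + h^2)
l^2 + w^2 + h^2 = 16 + 9 + 81 = 106
d = sqrt(106)
d = 10.2956
10.2956 ft


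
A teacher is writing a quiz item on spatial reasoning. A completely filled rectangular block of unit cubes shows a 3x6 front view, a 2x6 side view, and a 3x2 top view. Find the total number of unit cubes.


Orthographic views of a solid rectangular block:
Front view 3 x 6 -> length = 3, height = 6
Side view 2 x 6 -> width = 2, height = 6 (consistent)
Top view 3 x 2 -> confirms length = 3, width = 2
The block is 3 x 2 x 6.
Total unit cubes = 3 * 2 * 6 = 36
36 unit cubes


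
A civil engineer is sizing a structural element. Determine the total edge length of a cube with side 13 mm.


Shape: cube
Side s = 13 mm
A cube has 12 edges, all equal.
Formula: total edge length = 12 * s
Total = 12 * 13
Total = 156
156 mm


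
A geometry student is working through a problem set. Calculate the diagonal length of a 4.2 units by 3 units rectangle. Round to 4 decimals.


Shape: rectangle (diagonal via Pythagoras)
Sides: 4.2 units and 3 units
Formula: d = sqrt(l^2 + w^2)
l^2 = 17.64, w^2 = 9
l^2 + w^2 = 26.64
d = sqrt(26.64)
d = 5.1614
5.1614 units


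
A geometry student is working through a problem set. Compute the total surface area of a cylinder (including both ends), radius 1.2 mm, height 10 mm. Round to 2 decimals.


Shape: closed cylinder
Radius r = 1.2 mm, Height h = 10 mm
Formula: SA = 2*pi*r^2 + 2*pi*r*h = 2*pi*r*(r + h)
r + h = 11.2
2 * r * (r + h) = 2 * 1.2 * 11.2 = 26.88
SA = 26.88 * pi
SA = 84.45
84.45 mm^2


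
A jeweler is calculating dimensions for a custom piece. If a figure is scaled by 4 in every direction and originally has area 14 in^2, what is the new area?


Linear scale factor k = 4
Original area = 14 in^2
Rule: under a linear scaling by k, areas scale by k^2.
k^2 = 4^2 = 16
New area = 14 * 16
New area = 224
224 in^2


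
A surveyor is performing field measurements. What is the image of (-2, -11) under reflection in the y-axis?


Transformation: reflection
Original point: (-2, -11)
Rule for reflection over the y-axis: (x, y) -> (-x, y)
Apply: (-2, -11) -> (2, -11)
(2, -11)


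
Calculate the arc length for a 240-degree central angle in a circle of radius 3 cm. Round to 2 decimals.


Shape: circular arc
Radius r = 3 cm, Angle = 240 degrees
Formula: L = (angle/360) * 2 * pi * r
2 * pi * r = 6 * pi
L = (240/360) * 6 * pi
L = 4 * pi
L = 12.57
12.57 cm


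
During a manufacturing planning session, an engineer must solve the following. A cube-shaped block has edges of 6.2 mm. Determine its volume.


Shape: cube
Side s = 6.2 mm
Formula: V = s^3
V = 6.2 * 6.2 * 6.2
V = 38.44 * 6.2
V = 238.328
238.328 mm^3


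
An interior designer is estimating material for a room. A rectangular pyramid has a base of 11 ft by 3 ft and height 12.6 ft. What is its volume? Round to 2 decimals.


Shape: rectangular pyramid
Base: 11 ft x 3 ft, Height h = 12.6 ft
Formula: V = (1/3) * base_area * h
base_area = 11 * 3 = 33
base_area * h = 33 * 12.6 = 415.8
V = 415.8 / 3
V = 138.6
138.6 ft^3


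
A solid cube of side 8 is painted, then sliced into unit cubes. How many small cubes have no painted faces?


Large cube: 8 x 8 x 8, cut into unit cubes.
n = 8, so n - 2 = 6
Unpainted cubes form the interior (n - 2)^3 block.
(n - 2)^3 = 6^3 = 216
216 unit cubes


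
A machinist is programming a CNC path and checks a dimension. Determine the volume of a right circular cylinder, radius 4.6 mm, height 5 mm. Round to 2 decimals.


Shape: cylinder
Radius r = 4.6 mm, Height h = 5 mm
Formula: V = pi * r^2 * h
r^2 = 21.16
V = pi * 21.16 * 5
V = 105.8 * pi
V = 332.38
332.38 mm^3


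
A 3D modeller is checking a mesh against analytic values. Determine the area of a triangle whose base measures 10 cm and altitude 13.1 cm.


Shape: triangle
Base b = 10 cm, Height h = 13.1 cm
Formula: A = (1/2) * b * h
A = 0.5 * 10 * 13.1
A = 0.5 * 131
A = 65.5
65.5 cm^2


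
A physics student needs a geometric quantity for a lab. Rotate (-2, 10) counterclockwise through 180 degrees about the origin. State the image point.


Transformation: rotation about the origin
Original point: (-2, 10)
Rule for 180 deg: (x, y) -> (-x, -y)
Apply: (-2, 10) -> (2, -10)
(2, -10)


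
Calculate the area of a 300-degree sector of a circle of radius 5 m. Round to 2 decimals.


Shape: circular sector
Radius r = 5 m, Angle = 300 degrees
Formula: A = (angle/360) * pi * r^2
r^2 = 25
Fraction of circle = 300/360
A = (300/360) * pi * 25
A = 20.833333 * pi
A = 65.45
65.45 m^2


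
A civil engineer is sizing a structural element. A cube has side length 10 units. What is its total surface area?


Shape: cube
Side s = 10 units
A cube has 6 square faces.
Formula: SA = 6 * s^2
s^2 = 100
SA = 6 * 100
SA = 600
600 units^2


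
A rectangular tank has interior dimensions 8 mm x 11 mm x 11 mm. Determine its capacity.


Shape: rectangular prism
l = 8 mm, w = 11 mm, h = 11 mm
Formula: V = l * w * h
V = 8 * 11 * 11
V = 88 * 11
V = 968
968 mm^3


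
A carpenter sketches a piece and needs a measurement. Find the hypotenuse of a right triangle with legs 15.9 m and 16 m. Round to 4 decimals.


Shape: right triangle
Legs a = 15.9 m, b = 16 m
Formula: c = sqrt(a^2 + b^2)
a^2 = 252.81, b^2 = 256
a^2 + b^2 = 508.81
c = sqrt(508.81)
c = 22.5568
22.5568 m


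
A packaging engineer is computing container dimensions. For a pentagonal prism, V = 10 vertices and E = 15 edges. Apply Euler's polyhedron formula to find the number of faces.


Polyhedron: pentagonal prism
Euler's formula for convex polyhedra: V - E + F = 2
Given: V = 10 vertices and E = 15 edges
Solve for F:
F = 2 + E - V = 2 + 15 - 10 = 7
7 faces


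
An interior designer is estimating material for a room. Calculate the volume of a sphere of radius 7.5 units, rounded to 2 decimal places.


Shape: sphere
Radius r = 7.5 units
Formula: V = (4/3) * pi * r^3
r^3 = 421.875
(4/3) * 421.875 = 562.5
V = 562.5 * pi
V = 1767.15
1767.15 units^3


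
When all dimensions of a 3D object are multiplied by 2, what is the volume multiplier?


Linear scale factor k = 2
Rule: under a linear scaling by k, volumes scale by k^3.
k^3 = 2 * 2 * 2
k^3 = 4 * 2
k^3 = 8
Volume scales by a factor of 8.
8 (dimensionless)


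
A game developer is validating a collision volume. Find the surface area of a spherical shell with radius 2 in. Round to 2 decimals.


Shape: sphere
Radius r = 2 in
Formula: SA = 4 * pi * r^2
r^2 = 4
SA = 4 * pi * 4
SA = 16 * pi
SA = 50.27
50.27 in^2


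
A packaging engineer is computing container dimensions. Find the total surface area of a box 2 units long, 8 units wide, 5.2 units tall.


Shape: rectangular prism
l = 2 units, w = 8 units, h = 5.2 units
Formula: SA = 2(lw + lh + wh)
lw = 16, lh = 10.4, wh = 41.6
lw + lh + wh = 68
SA = 2 * 68
SA = 136
136 units^2


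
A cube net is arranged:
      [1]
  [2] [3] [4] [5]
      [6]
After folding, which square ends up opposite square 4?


Net: cross layout. Take square 3 as the base (bottom).
Fold the four squares in the horizontal row up around 3: 2 -> left, 4 -> right, 5 wraps to the top.
Fold 1 and 6 up from 3: 1 -> back, 6 -> front.
Opposite pairs are therefore: (1, 6), (2, 4), (3, 5).
Face 4 is opposite face 2.
face 2


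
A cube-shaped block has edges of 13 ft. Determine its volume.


Shape: cube
Side s = 13 ft
Formula: V = s^3
V = 13 * 13 * 13
V = 169 * 13
V = 2197
2197 ft^3


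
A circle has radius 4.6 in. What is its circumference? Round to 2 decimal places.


Shape: circle
Radius r = 4.6 in
Formula: C = 2 * pi * r
C = 2 * pi * 4.6
C = 9.2 * pi
C = 28.9
28.9 in


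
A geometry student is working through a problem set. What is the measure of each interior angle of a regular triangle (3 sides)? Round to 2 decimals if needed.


Shape: regular triangle (3 sides)
Formula: interior angle = (n - 2) * 180 / n
(n - 2) = 1
(n - 2) * 180 = 180
angle = 180 / 3
angle = 60
60 degrees


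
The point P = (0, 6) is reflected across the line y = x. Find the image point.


Transformation: reflection
Original point: (0, 6)
Rule for reflection over y = x: (x, y) -> (y, x)
Apply: (0, 6) -> (6, 0)
(6, 0)


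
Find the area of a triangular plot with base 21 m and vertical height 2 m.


Shape: triangle
Base b = 21 m, Height h = 2 m
Formula: A = (1/2) * b * h
A = 0.5 * 21 * 2
A = 0.5 * 42
A = 21
21 m^2


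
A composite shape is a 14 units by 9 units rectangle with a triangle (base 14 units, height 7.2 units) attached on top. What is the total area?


Composite shape: rectangle + triangle
Rectangle area = 14 * 9 = 126
Triangle area = 0.5 * 14 * 7.2 = 50.4
Total = 126 + 50.4
Total = 176.4
176.4 units^2


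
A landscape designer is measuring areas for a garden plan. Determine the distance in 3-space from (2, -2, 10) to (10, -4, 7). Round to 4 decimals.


3D distance between two points
P1 = (2, -2, 10), P2 = (10, -4, 7)
Formula: d = sqrt((x2-x1)^2 + (y2-y1)^2 + (z2-z1)^2)
dx = 10 - 2 = 8
dy = -4 - -2 = -2
dz = 7 - 10 = -3
dx^2 + dy^2 + dz^2 = 64 + 4 + 9 = 77
d = sqrt(77)
d = 8.775
8.775 units


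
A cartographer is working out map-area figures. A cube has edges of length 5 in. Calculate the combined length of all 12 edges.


Shape: cube
Side s = 5 in
A cube has 12 edges, all equal.
Formula: total edge length = 12 * s
Total = 12 * 5
Total = 60
60 in


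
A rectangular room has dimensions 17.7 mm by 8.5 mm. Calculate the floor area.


Shape: rectangle
Length l = 17.7 mm, Width w = 8.5 mm
Formula: A = l * w
A = 17.7 * 8.5
A = 150.45
150.45 mm^2


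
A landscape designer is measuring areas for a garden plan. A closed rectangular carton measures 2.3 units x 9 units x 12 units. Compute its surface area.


Shape: rectangular prism
l = 2.3 units, w = 9 units, h = 12 units
Formula: SA = 2(lw + lh + wh)
lw = 20.7, lh = 27.6, wh = 108
lw + lh + wh = 156.3
SA = 2 * 156.3
SA = 312.6
312.6 units^2


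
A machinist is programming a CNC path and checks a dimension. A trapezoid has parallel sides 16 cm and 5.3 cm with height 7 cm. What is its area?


Shape: trapezoid
Parallel sides a = 16 cm, b = 5.3 cm; Height h = 7 cm
Formula: A = (a + b) * h / 2
a + b = 16 + 5.3 = 21.3
A = 21.3 * 7 / 2
A = 149.1 / 2
A = 74.55
74.55 cm^2


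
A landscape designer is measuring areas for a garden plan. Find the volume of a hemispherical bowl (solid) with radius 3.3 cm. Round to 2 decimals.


Shape: hemisphere (half of a sphere)
Radius r = 3.3 cm
Formula: V = (1/2) * (4/3) * pi * r^3 = (2/3) * pi * r^3
r^3 = 35.937
(2/3) * 35.937 = 23.958
V = 23.958 * pi
V = 75.27
75.27 cm^3


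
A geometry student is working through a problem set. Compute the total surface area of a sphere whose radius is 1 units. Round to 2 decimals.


Shape: sphere
Radius r = 1 units
Formula: SA = 4 * pi * r^2
r^2 = 1
SA = 4 * pi * 1
SA = 4 * pi
SA = 12.57
12.57 units^2
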